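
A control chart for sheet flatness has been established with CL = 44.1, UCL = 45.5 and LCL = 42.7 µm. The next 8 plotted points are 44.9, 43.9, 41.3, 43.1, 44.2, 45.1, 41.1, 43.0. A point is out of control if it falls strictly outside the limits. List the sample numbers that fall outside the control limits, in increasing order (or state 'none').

Compare each point to [42.7, 45.5]: sample 3 = 41.3 < LCL; sample 7 = 41.1 < LCL.

3, 7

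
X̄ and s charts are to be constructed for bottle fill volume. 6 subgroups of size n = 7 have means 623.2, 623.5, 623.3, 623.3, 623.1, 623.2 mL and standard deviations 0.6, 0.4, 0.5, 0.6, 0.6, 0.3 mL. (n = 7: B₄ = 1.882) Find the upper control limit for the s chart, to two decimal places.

s̄ = (0.6 + 0.4 + 0.5 + 0.6 + 0.6 + 0.3) / 6 = 0.5000
UCL_s = B₄·s̄ = 1.882 × 0.5000 = 0.9410

0.94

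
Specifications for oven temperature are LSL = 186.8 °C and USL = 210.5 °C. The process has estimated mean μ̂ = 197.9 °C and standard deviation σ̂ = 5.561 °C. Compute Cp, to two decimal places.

0.71

Cp = (USL − LSL) / (6σ̂) = (210.5 − 186.8) / (6 × 5.561) = 23.7000 / 33.3660 = 0.7103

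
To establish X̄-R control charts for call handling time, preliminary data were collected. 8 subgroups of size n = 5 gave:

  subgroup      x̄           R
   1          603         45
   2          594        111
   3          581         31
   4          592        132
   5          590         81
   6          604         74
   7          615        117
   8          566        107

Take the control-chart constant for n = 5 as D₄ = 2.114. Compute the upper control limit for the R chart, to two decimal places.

R̄ = (45 + 111 + 31 + 132 + 81 + 74 + 117 + 107) / 8 = 698.0000 / 8 = 87.2500
UCL_R = D₄·R̄ = 2.114 × 87.2500 = 184.4465

184.45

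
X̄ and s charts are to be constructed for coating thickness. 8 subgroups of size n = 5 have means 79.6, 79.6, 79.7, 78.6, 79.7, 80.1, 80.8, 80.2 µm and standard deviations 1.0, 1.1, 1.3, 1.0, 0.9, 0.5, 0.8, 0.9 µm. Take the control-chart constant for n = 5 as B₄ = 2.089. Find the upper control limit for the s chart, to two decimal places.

s̄ = (1.0 + 1.1 + 1.3 + 1.0 + 0.9 + 0.5 + 0.8 + 0.9) / 8 = 0.9375
UCL_s = B₄·s̄ = 2.089 × 0.9375 = 1.9584

1.96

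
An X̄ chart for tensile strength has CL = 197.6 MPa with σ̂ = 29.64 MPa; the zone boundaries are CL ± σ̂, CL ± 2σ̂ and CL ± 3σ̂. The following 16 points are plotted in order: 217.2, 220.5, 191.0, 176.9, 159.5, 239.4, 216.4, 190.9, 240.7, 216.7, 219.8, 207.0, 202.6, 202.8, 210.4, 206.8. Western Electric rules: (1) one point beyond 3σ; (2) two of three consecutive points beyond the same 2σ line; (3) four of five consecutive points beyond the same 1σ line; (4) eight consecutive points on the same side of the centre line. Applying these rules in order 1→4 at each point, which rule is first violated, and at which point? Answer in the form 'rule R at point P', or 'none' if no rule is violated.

rule 4 at point 16

Zone of each point (C = within 1σ̂, B = 1σ̂–2σ̂, A = 2σ̂–3σ̂, * = beyond 3σ̂; sign = side of CL): 1:+C, 2:+C, 3:-C, 4:-C, 5:-B, 6:+B, 7:+C, 8:-C, 9:+B, 10:+C, 11:+C, 12:+C, 13:+C, 14:+C, 15:+C, 16:+C
Rule 4 (eight consecutive points on the same side of the centre line) is satisfied at point 16.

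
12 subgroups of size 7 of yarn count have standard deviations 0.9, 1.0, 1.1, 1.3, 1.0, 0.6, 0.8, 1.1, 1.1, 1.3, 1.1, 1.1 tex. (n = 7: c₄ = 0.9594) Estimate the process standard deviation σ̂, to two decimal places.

1.08

s̄ = (0.9 + 1.0 + 1.1 + 1.3 + 1.0 + 0.6 + 0.8 + 1.1 + 1.1 + 1.3 + 1.1 + 1.1) / 12 = 1.0333
σ̂ = s̄ / c₄ = 1.0333 / 0.9594 = 1.0771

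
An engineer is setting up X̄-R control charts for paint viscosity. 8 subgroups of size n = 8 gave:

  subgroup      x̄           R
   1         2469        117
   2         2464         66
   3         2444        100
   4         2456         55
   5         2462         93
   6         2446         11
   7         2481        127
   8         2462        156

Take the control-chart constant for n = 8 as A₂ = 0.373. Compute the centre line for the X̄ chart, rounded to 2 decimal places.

2460.50

X̄̄ = (2469 + 2464 + 2444 + 2456 + 2462 + 2446 + 2481 + 2462) / 8 = 19684.0000 / 8 = 2460.5000
CL = X̄̄ = 2460.5000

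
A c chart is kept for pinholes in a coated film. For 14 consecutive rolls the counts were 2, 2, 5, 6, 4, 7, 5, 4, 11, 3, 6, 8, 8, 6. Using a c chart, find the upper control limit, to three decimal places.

12.536

c̄ = (2 + 2 + 5 + 6 + 4 + 7 + 5 + 4 + 11 + 3 + 6 + 8 + 8 + 6) / 14 = 77 / 14 = 5.5000
UCL = c̄ + 3√c̄ = 5.5000 + 3 × √5.5000 = 5.5000 + 3 × 2.3452 = 12.5356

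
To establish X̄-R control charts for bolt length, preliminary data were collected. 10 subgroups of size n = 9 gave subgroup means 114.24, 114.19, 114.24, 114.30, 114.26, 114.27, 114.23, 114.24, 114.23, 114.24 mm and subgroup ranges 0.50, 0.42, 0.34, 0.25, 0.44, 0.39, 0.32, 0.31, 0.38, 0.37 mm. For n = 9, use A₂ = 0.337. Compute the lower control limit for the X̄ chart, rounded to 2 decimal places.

X̄̄ = (114.24 + 114.19 + 114.24 + 114.30 + 114.26 + 114.27 + 114.23 + 114.24 + 114.23 + 114.24) / 10 = 1142.4400 / 10 = 114.2440
R̄ = (0.50 + 0.42 + 0.34 + 0.25 + 0.44 + 0.39 + 0.32 + 0.31 + 0.38 + 0.37) / 10 = 3.7200 / 10 = 0.3720
LCL = X̄̄ − A₂·R̄ = 114.2440 − 0.337 × 0.3720 = 114.1186

114.12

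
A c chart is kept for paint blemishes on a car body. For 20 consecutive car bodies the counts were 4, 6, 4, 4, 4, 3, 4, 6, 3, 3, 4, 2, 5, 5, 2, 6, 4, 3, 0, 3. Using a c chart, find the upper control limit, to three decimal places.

9.559

c̄ = (4 + 6 + 4 + 4 + 4 + 3 + 4 + 6 + 3 + 3 + 4 + 2 + 5 + 5 + 2 + 6 + 4 + 3 + 0 + 3) / 20 = 75 / 20 = 3.7500
UCL = c̄ + 3√c̄ = 3.7500 + 3 × √3.7500 = 3.7500 + 3 × 1.9365 = 9.5595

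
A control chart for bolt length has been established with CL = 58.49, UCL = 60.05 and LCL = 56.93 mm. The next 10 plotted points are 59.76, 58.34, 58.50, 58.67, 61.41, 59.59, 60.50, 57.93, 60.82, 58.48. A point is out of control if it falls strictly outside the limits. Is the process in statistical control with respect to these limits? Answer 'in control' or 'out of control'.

Compare each point to [56.93, 60.05]: sample 5 = 61.41 > UCL; sample 7 = 60.50 > UCL; sample 9 = 60.82 > UCL.

out of control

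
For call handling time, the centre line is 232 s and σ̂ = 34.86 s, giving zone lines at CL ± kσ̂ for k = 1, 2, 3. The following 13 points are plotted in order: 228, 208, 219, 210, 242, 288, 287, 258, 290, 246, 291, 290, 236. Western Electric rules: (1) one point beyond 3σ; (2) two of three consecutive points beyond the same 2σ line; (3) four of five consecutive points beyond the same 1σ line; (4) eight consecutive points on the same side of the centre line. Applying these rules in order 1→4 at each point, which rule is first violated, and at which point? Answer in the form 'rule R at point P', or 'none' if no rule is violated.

Zone of each point (C = within 1σ̂, B = 1σ̂–2σ̂, A = 2σ̂–3σ̂, * = beyond 3σ̂; sign = side of CL): 1:-C, 2:-C, 3:-C, 4:-C, 5:+C, 6:+B, 7:+B, 8:+C, 9:+B, 10:+C, 11:+B, 12:+B, 13:+C
Rule 4 (eight consecutive points on the same side of the centre line) is satisfied at point 12.

rule 4 at point 12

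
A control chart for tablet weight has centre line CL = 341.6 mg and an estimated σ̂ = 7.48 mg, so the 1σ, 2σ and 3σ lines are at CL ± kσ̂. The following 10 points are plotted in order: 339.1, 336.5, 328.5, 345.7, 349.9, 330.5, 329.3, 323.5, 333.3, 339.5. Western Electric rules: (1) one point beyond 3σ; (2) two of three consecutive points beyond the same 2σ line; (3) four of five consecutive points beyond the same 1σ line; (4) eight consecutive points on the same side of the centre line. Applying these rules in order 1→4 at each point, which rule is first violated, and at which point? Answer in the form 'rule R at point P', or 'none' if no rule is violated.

Zone of each point (C = within 1σ̂, B = 1σ̂–2σ̂, A = 2σ̂–3σ̂, * = beyond 3σ̂; sign = side of CL): 1:-C, 2:-C, 3:-B, 4:+C, 5:+B, 6:-B, 7:-B, 8:-A, 9:-B, 10:-C
Rule 3 (four of five consecutive points beyond the same 1σ limit) is satisfied at point 9.

rule 3 at point 9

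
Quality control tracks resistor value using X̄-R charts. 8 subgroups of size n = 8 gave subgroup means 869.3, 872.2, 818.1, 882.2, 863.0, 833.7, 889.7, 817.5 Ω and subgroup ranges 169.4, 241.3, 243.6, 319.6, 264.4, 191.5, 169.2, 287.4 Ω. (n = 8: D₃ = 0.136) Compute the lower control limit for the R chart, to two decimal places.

R̄ = (169.4 + 241.3 + 243.6 + 319.6 + 264.4 + 191.5 + 169.2 + 287.4) / 8 = 1886.4000 / 8 = 235.8000
LCL_R = D₃·R̄ = 0.136 × 235.8000 = 32.0688

32.07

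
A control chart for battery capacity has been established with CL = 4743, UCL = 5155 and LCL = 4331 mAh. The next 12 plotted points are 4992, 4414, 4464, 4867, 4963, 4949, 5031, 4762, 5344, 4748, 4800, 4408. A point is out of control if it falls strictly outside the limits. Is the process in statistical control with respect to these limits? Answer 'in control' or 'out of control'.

out of control

Compare each point to [4331, 5155]: sample 9 = 5344 > UCL.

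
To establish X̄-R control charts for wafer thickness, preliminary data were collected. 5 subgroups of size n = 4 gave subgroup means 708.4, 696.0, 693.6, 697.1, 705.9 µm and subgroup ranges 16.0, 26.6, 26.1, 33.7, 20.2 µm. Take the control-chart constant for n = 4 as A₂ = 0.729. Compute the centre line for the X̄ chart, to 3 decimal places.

X̄̄ = (708.4 + 696.0 + 693.6 + 697.1 + 705.9) / 5 = 3501.0000 / 5 = 700.2000
CL = X̄̄ = 700.2000

700.200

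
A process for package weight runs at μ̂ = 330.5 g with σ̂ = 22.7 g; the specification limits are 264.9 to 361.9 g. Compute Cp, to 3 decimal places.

Cp = (USL − LSL) / (6σ̂) = (361.9 − 264.9) / (6 × 22.7) = 97.0000 / 136.2000 = 0.7122

0.712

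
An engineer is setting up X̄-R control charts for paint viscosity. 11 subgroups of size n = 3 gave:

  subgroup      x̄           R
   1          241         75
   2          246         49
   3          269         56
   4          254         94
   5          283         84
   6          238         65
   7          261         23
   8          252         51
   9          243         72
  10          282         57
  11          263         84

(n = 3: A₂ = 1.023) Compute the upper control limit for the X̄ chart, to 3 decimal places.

323.485

X̄̄ = (241 + 246 + 269 + 254 + 283 + 238 + 261 + 252 + 243 + 282 + 263) / 11 = 2832.0000 / 11 = 257.4545
R̄ = (75 + 49 + 56 + 94 + 84 + 65 + 23 + 51 + 72 + 57 + 84) / 11 = 710.0000 / 11 = 64.5455
UCL = X̄̄ + A₂·R̄ = 257.4545 + 1.023 × 64.5455 = 323.4845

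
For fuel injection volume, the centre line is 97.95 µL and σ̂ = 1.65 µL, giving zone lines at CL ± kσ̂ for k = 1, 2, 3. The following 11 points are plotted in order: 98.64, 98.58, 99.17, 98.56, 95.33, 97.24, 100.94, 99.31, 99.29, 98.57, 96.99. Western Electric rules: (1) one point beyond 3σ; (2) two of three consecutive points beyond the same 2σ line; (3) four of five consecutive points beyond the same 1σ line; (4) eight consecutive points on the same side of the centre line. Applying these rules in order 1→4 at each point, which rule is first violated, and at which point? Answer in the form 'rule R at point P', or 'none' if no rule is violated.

Zone of each point (C = within 1σ̂, B = 1σ̂–2σ̂, A = 2σ̂–3σ̂, * = beyond 3σ̂; sign = side of CL): 1:+C, 2:+C, 3:+C, 4:+C, 5:-B, 6:-C, 7:+B, 8:+C, 9:+C, 10:+C, 11:-C
No rule fires across all 11 points.

none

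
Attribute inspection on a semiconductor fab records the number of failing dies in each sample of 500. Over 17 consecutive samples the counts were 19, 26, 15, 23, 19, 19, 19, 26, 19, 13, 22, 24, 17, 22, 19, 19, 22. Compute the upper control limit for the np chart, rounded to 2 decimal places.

33.38

p̄ = Σdᵢ / (k·n) = 343 / (17 × 500) = 0.04035
UCL = np̄ + 3·√(np̄(1−p̄)) = 20.1765 + 3 × √(20.1765×0.95965) = 20.1765 + 3 × 4.4003 = 33.3773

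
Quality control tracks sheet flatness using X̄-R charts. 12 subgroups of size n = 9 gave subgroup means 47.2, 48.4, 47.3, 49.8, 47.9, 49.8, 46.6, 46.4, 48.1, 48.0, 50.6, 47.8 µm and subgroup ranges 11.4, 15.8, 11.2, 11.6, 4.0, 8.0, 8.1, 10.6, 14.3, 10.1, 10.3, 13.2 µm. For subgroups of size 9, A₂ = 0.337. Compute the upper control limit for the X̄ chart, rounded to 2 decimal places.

X̄̄ = (47.2 + 48.4 + 47.3 + 49.8 + 47.9 + 49.8 + 46.6 + 46.4 + 48.1 + 48.0 + 50.6 + 47.8) / 12 = 577.9000 / 12 = 48.1583
R̄ = (11.4 + 15.8 + 11.2 + 11.6 + 4.0 + 8.0 + 8.1 + 10.6 + 14.3 + 10.1 + 10.3 + 13.2) / 12 = 128.6000 / 12 = 10.7167
UCL = X̄̄ + A₂·R̄ = 48.1583 + 0.337 × 10.7167 = 51.7698

51.77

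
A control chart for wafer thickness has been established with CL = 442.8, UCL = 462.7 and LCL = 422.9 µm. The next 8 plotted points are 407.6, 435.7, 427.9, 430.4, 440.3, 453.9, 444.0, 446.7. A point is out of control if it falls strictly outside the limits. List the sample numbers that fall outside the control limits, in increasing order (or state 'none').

Compare each point to [422.9, 462.7]: sample 1 = 407.6 < LCL.

1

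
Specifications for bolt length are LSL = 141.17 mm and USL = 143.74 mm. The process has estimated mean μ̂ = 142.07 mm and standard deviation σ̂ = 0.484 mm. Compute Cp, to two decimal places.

0.88

Cp = (USL − LSL) / (6σ̂) = (143.74 − 141.17) / (6 × 0.484) = 2.5700 / 2.9040 = 0.8850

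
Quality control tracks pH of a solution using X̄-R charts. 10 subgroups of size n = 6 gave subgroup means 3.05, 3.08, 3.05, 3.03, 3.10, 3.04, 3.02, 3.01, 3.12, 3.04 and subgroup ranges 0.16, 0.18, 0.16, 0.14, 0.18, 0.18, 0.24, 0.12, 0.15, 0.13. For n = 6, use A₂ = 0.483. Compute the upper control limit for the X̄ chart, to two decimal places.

X̄̄ = (3.05 + 3.08 + 3.05 + 3.03 + 3.10 + 3.04 + 3.02 + 3.01 + 3.12 + 3.04) / 10 = 30.5400 / 10 = 3.0540
R̄ = (0.16 + 0.18 + 0.16 + 0.14 + 0.18 + 0.18 + 0.24 + 0.12 + 0.15 + 0.13) / 10 = 1.6400 / 10 = 0.1640
UCL = X̄̄ + A₂·R̄ = 3.0540 + 0.483 × 0.1640 = 3.1332

3.13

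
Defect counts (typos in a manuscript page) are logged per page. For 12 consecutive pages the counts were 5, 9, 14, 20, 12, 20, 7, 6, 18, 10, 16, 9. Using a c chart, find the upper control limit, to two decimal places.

c̄ = (5 + 9 + 14 + 20 + 12 + 20 + 7 + 6 + 18 + 10 + 16 + 9) / 12 = 146 / 12 = 12.1667
UCL = c̄ + 3√c̄ = 12.1667 + 3 × √12.1667 = 12.1667 + 3 × 3.4881 = 22.6309

22.63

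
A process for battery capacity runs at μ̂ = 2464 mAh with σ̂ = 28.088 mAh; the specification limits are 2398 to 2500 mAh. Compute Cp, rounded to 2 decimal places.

0.61

Cp = (USL − LSL) / (6σ̂) = (2500 − 2398) / (6 × 28.088) = 102.0000 / 168.5280 = 0.6052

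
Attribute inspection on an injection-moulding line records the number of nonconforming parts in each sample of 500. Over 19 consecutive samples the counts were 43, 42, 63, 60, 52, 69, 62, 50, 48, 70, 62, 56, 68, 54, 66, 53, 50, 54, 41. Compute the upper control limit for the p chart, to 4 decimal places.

0.1542

p̄ = Σdᵢ / (k·n) = 1063 / (19 × 500) = 0.11189
UCL = p̄ + 3·√(p̄(1−p̄)/n) = 0.11189 + 3 × √(0.11189×0.88811/500) = 0.11189 + 3 × 0.01410 = 0.15419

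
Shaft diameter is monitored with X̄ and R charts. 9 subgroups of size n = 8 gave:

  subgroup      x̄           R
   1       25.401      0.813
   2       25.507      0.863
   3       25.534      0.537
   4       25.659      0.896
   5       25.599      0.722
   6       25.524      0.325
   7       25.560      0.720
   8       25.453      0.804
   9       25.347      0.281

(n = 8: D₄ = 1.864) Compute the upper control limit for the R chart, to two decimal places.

1.23

R̄ = (0.813 + 0.863 + 0.537 + 0.896 + 0.722 + 0.325 + 0.720 + 0.804 + 0.281) / 9 = 5.9610 / 9 = 0.6623
UCL_R = D₄·R̄ = 1.864 × 0.6623 = 1.2346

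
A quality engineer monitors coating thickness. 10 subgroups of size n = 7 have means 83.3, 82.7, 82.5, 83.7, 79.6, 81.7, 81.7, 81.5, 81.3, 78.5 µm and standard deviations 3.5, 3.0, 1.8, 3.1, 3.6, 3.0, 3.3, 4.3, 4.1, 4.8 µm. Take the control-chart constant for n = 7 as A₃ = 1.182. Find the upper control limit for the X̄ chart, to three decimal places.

X̄̄ = (83.3 + 82.7 + 82.5 + 83.7 + 79.6 + 81.7 + 81.7 + 81.5 + 81.3 + 78.5) / 10 = 81.6500
s̄ = (3.5 + 3.0 + 1.8 + 3.1 + 3.6 + 3.0 + 3.3 + 4.3 + 4.1 + 4.8) / 10 = 3.4500
UCL = X̄̄ + A₃·s̄ = 81.6500 + 1.182 × 3.4500 = 85.7279

85.728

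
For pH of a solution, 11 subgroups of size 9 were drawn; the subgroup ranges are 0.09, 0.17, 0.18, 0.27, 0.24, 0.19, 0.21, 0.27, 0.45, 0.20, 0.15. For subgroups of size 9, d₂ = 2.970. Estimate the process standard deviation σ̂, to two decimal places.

R̄ = (0.09 + 0.17 + 0.18 + 0.27 + 0.24 + 0.19 + 0.21 + 0.27 + 0.45 + 0.20 + 0.15) / 11 = 0.2200
σ̂ = R̄ / d₂ = 0.2200 / 2.970 = 0.0741

0.07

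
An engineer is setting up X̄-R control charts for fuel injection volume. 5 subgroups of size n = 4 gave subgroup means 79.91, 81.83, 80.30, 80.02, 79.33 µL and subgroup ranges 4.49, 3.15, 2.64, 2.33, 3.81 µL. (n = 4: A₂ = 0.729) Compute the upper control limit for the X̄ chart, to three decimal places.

X̄̄ = (79.91 + 81.83 + 80.30 + 80.02 + 79.33) / 5 = 401.3900 / 5 = 80.2780
R̄ = (4.49 + 3.15 + 2.64 + 2.33 + 3.81) / 5 = 16.4200 / 5 = 3.2840
UCL = X̄̄ + A₂·R̄ = 80.2780 + 0.729 × 3.2840 = 82.6720

82.672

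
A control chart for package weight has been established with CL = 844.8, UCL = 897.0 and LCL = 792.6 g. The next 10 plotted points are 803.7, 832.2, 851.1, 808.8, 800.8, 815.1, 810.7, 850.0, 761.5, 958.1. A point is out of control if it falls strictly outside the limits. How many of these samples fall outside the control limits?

Compare each point to [792.6, 897.0]: sample 9 = 761.5 < LCL; sample 10 = 958.1 > UCL.

2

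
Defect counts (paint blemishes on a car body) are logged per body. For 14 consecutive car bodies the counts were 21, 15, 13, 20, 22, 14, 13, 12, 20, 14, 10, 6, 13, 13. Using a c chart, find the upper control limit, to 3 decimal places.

26.222

c̄ = (21 + 15 + 13 + 20 + 22 + 14 + 13 + 12 + 20 + 14 + 10 + 6 + 13 + 13) / 14 = 206 / 14 = 14.7143
UCL = c̄ + 3√c̄ = 14.7143 + 3 × √14.7143 = 14.7143 + 3 × 3.8359 = 26.2220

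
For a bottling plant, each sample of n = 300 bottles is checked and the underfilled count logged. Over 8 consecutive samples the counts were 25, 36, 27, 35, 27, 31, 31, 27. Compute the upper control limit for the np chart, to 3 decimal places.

p̄ = Σdᵢ / (k·n) = 239 / (8 × 300) = 0.09958
UCL = np̄ + 3·√(np̄(1−p̄)) = 29.8750 + 3 × √(29.8750×0.90042) = 29.8750 + 3 × 5.1865 = 45.4345

45.435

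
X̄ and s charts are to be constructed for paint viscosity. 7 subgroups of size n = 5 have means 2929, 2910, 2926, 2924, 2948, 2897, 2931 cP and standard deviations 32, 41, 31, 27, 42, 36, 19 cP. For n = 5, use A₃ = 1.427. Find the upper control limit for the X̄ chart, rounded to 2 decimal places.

2970.05

X̄̄ = (2929 + 2910 + 2926 + 2924 + 2948 + 2897 + 2931) / 7 = 2923.5714
s̄ = (32 + 41 + 31 + 27 + 42 + 36 + 19) / 7 = 32.5714
UCL = X̄̄ + A₃·s̄ = 2923.5714 + 1.427 × 32.5714 = 2970.0509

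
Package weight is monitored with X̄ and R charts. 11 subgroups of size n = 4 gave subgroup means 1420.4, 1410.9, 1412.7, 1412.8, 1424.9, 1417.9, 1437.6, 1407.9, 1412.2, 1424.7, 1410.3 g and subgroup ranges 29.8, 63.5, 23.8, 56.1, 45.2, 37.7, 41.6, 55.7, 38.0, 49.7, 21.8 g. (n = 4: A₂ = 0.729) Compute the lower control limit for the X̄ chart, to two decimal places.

X̄̄ = (1420.4 + 1410.9 + 1412.7 + 1412.8 + 1424.9 + 1417.9 + 1437.6 + 1407.9 + 1412.2 + 1424.7 + 1410.3) / 11 = 15592.3000 / 11 = 1417.4818
R̄ = (29.8 + 63.5 + 23.8 + 56.1 + 45.2 + 37.7 + 41.6 + 55.7 + 38.0 + 49.7 + 21.8) / 11 = 462.9000 / 11 = 42.0818
LCL = X̄̄ − A₂·R̄ = 1417.4818 − 0.729 × 42.0818 = 1386.8042

1386.80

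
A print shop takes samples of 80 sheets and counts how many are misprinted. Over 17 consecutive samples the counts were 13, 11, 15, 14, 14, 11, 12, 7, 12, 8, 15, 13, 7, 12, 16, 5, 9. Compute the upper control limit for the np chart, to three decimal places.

p̄ = Σdᵢ / (k·n) = 194 / (17 × 80) = 0.14265
UCL = np̄ + 3·√(np̄(1−p̄)) = 11.4118 + 3 × √(11.4118×0.85735) = 11.4118 + 3 × 3.1279 = 20.7955

20.796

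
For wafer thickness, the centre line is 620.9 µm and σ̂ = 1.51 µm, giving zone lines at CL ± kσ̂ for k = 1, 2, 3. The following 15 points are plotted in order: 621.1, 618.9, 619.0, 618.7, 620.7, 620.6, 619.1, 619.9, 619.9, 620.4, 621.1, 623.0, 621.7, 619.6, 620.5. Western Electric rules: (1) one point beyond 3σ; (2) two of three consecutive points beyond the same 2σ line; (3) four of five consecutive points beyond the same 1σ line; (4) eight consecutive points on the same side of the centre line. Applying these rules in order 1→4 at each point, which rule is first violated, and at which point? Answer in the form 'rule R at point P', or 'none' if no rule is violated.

rule 4 at point 9

Zone of each point (C = within 1σ̂, B = 1σ̂–2σ̂, A = 2σ̂–3σ̂, * = beyond 3σ̂; sign = side of CL): 1:+C, 2:-B, 3:-B, 4:-B, 5:-C, 6:-C, 7:-B, 8:-C, 9:-C, 10:-C, 11:+C, 12:+B, 13:+C, 14:-C, 15:-C
Rule 4 (eight consecutive points on the same side of the centre line) is satisfied at point 9.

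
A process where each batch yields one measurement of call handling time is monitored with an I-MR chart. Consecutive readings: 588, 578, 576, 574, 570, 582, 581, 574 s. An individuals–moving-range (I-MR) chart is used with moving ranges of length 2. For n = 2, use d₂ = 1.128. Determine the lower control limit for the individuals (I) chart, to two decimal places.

X̄ = (588 + 578 + 576 + 574 + 570 + 582 + 581 + 574) / 8 = 577.8750
Moving ranges: 10, 2, 2, 4, 12, 1, 7; M̄R̄ = 38.0000 / 7 = 5.4286
LCL = X̄ − 3·M̄R̄/d₂ = 577.8750 − 3 × 5.4286 / 1.128 = 563.4373

563.44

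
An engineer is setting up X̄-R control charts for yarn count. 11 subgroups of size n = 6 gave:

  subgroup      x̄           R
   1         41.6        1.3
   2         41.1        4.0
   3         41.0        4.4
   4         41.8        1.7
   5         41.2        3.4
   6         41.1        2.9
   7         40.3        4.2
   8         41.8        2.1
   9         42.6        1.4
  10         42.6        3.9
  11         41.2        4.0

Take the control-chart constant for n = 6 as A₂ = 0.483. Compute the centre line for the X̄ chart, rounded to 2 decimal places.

X̄̄ = (41.6 + 41.1 + 41.0 + 41.8 + 41.2 + 41.1 + 40.3 + 41.8 + 42.6 + 42.6 + 41.2) / 11 = 456.3000 / 11 = 41.4818
CL = X̄̄ = 41.4818

41.48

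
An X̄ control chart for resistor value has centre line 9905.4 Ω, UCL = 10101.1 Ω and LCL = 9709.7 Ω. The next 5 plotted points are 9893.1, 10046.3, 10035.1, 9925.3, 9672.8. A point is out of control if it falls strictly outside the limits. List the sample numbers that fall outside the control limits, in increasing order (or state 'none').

Compare each point to [9709.7, 10101.1]: sample 5 = 9672.8 < LCL.

5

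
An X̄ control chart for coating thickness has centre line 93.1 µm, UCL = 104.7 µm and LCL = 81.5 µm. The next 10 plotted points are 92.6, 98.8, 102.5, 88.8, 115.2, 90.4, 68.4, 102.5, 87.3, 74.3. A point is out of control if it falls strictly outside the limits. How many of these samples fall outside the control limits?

Compare each point to [81.5, 104.7]: sample 5 = 115.2 > UCL; sample 7 = 68.4 < LCL; sample 10 = 74.3 < LCL.

3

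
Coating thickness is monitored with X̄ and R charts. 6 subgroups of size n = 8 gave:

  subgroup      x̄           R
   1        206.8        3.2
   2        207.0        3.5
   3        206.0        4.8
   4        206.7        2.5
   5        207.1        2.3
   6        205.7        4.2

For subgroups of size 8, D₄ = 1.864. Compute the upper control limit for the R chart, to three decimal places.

6.369

R̄ = (3.2 + 3.5 + 4.8 + 2.5 + 2.3 + 4.2) / 6 = 20.5000 / 6 = 3.4167
UCL_R = D₄·R̄ = 1.864 × 3.4167 = 6.3687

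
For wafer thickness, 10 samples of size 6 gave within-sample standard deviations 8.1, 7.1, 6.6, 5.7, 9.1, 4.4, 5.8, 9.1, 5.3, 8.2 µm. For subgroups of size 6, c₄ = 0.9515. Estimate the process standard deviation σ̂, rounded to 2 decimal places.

s̄ = (8.1 + 7.1 + 6.6 + 5.7 + 9.1 + 4.4 + 5.8 + 9.1 + 5.3 + 8.2) / 10 = 6.9400
σ̂ = s̄ / c₄ = 6.9400 / 0.9515 = 7.2937

7.29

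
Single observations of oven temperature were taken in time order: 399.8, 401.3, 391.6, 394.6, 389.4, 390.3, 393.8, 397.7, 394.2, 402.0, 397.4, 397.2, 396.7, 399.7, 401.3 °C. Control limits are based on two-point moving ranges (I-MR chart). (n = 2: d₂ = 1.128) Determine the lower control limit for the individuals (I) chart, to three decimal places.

X̄ = (399.8 + 401.3 + 391.6 + 394.6 + 389.4 + 390.3 + 393.8 + 397.7 + 394.2 + 402.0 + 397.4 + 397.2 + 396.7 + 399.7 + 401.3) / 15 = 396.4667
Moving ranges: 1.5, 9.7, 3.0, 5.2, 0.9, 3.5, 3.9, 3.5, 7.8, 4.6, 0.2, 0.5, 3.0, 1.6; M̄R̄ = 48.9000 / 14 = 3.4929
LCL = X̄ − 3·M̄R̄/d₂ = 396.4667 − 3 × 3.4929 / 1.128 = 387.1772

387.177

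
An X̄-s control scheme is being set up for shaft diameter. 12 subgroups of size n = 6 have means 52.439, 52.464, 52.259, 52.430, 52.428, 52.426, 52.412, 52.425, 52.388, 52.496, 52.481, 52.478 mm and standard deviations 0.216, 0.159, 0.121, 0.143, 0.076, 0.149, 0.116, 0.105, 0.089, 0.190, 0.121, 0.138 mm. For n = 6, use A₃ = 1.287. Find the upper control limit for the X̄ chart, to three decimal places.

52.601

X̄̄ = (52.439 + 52.464 + 52.259 + 52.430 + 52.428 + 52.426 + 52.412 + 52.425 + 52.388 + 52.496 + 52.481 + 52.478) / 12 = 52.4272
s̄ = (0.216 + 0.159 + 0.121 + 0.143 + 0.076 + 0.149 + 0.116 + 0.105 + 0.089 + 0.190 + 0.121 + 0.138) / 12 = 0.1353
UCL = X̄̄ + A₃·s̄ = 52.4272 + 1.287 × 0.1353 = 52.6012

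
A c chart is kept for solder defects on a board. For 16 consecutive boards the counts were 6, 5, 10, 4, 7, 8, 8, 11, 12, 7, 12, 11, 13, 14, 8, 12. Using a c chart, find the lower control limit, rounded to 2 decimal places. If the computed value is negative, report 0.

c̄ = (6 + 5 + 10 + 4 + 7 + 8 + 8 + 11 + 12 + 7 + 12 + 11 + 13 + 14 + 8 + 12) / 16 = 148 / 16 = 9.2500
LCL = c̄ − 3√c̄ = 9.2500 − 3 × 3.0414 = 0.1259

0.13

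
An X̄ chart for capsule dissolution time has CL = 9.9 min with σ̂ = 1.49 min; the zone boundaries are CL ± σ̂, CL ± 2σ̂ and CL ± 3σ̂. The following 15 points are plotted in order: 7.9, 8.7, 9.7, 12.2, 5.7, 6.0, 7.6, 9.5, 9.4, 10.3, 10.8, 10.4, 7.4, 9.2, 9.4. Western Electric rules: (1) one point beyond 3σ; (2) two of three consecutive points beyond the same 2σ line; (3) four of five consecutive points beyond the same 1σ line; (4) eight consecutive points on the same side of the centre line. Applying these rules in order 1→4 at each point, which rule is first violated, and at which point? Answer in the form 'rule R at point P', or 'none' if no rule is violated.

Zone of each point (C = within 1σ̂, B = 1σ̂–2σ̂, A = 2σ̂–3σ̂, * = beyond 3σ̂; sign = side of CL): 1:-B, 2:-C, 3:-C, 4:+B, 5:-A, 6:-A, 7:-B, 8:-C, 9:-C, 10:+C, 11:+C, 12:+C, 13:-B, 14:-C, 15:-C
Rule 2 (two of three consecutive points beyond the same 2σ limit) is satisfied at point 6.

rule 2 at point 6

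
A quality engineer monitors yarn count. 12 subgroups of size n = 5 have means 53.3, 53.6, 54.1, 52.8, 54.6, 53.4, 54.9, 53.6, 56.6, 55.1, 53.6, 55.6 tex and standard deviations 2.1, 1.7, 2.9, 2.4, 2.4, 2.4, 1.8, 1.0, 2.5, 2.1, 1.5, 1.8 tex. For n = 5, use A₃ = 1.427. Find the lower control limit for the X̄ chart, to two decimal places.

51.34

X̄̄ = (53.3 + 53.6 + 54.1 + 52.8 + 54.6 + 53.4 + 54.9 + 53.6 + 56.6 + 55.1 + 53.6 + 55.6) / 12 = 54.2667
s̄ = (2.1 + 1.7 + 2.9 + 2.4 + 2.4 + 2.4 + 1.8 + 1.0 + 2.5 + 2.1 + 1.5 + 1.8) / 12 = 2.0500
LCL = X̄̄ − A₃·s̄ = 54.2667 − 1.427 × 2.0500 = 51.3413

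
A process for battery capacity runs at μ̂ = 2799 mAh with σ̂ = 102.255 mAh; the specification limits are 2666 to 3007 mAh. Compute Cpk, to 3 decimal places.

0.434

Cpu = (USL − μ̂) / (3σ̂) = (3007 − 2799) / (3 × 102.255) = 0.6780; Cpl = (μ̂ − LSL) / (3σ̂) = (2799 − 2666) / (3 × 102.255) = 0.4336; Cpk = min(Cpu, Cpl) = 0.4336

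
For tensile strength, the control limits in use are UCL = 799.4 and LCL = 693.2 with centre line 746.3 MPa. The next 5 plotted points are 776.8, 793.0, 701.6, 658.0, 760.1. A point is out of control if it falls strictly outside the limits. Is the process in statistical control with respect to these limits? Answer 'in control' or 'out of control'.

out of control

Compare each point to [693.2, 799.4]: sample 4 = 658.0 < LCL.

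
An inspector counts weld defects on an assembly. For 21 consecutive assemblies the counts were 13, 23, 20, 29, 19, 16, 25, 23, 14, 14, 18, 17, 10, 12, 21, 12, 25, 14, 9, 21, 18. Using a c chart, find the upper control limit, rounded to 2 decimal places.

30.41

c̄ = (13 + 23 + 20 + 29 + 19 + 16 + 25 + 23 + 14 + 14 + 18 + 17 + 10 + 12 + 21 + 12 + 25 + 14 + 9 + 21 + 18) / 21 = 373 / 21 = 17.7619
UCL = c̄ + 3√c̄ = 17.7619 + 3 × √17.7619 = 17.7619 + 3 × 4.2145 = 30.4054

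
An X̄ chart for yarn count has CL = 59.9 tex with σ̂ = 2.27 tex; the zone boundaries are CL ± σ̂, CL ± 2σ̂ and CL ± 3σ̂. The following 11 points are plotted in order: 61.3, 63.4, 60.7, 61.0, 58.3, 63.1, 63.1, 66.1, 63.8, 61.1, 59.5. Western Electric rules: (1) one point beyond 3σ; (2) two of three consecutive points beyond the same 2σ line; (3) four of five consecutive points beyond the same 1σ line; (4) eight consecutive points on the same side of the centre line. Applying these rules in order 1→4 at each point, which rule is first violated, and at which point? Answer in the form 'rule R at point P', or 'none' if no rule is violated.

rule 3 at point 9

Zone of each point (C = within 1σ̂, B = 1σ̂–2σ̂, A = 2σ̂–3σ̂, * = beyond 3σ̂; sign = side of CL): 1:+C, 2:+B, 3:+C, 4:+C, 5:-C, 6:+B, 7:+B, 8:+A, 9:+B, 10:+C, 11:-C
Rule 3 (four of five consecutive points beyond the same 1σ limit) is satisfied at point 9.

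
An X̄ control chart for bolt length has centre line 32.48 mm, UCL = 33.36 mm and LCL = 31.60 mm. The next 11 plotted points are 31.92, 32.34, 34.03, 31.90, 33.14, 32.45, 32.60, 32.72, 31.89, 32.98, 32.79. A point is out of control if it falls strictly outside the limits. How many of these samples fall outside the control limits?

1

Compare each point to [31.60, 33.36]: sample 3 = 34.03 > UCL.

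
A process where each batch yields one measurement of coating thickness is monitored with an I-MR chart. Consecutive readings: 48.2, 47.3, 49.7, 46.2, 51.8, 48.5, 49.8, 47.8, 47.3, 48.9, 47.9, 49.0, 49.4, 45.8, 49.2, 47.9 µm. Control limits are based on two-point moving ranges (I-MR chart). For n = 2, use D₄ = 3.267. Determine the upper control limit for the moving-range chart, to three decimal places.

Moving ranges: 0.9, 2.4, 3.5, 5.6, 3.3, 1.3, 2.0, 0.5, 1.6, 1.0, 1.1, 0.4, 3.6, 3.4, 1.3; M̄R̄ = 31.9000 / 15 = 2.1267
UCL_MR = D₄·M̄R̄ = 3.267 × 2.1267 = 6.9478

6.948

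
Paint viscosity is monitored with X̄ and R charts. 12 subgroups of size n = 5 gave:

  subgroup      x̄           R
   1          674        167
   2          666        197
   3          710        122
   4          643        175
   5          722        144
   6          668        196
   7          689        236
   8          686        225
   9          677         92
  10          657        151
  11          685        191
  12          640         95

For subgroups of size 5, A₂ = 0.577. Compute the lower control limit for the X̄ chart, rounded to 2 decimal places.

X̄̄ = (674 + 666 + 710 + 643 + 722 + 668 + 689 + 686 + 677 + 657 + 685 + 640) / 12 = 8117.0000 / 12 = 676.4167
R̄ = (167 + 197 + 122 + 175 + 144 + 196 + 236 + 225 + 92 + 151 + 191 + 95) / 12 = 1991.0000 / 12 = 165.9167
LCL = X̄̄ − A₂·R̄ = 676.4167 − 0.577 × 165.9167 = 580.6827

580.68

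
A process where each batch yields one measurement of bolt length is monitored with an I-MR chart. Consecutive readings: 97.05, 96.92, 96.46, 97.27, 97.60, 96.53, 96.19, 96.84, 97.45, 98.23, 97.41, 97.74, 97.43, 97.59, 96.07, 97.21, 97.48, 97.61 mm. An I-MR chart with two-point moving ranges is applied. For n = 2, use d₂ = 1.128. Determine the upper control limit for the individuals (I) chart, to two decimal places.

98.71

X̄ = (97.05 + 96.92 + 96.46 + 97.27 + 97.60 + 96.53 + 96.19 + 96.84 + 97.45 + 98.23 + 97.41 + 97.74 + 97.43 + 97.59 + 96.07 + 97.21 + 97.48 + 97.61) / 18 = 97.1711
Moving ranges: 0.13, 0.46, 0.81, 0.33, 1.07, 0.34, 0.65, 0.61, 0.78, 0.82, 0.33, 0.31, 0.16, 1.52, 1.14, 0.27, 0.13; M̄R̄ = 9.8600 / 17 = 0.5800
UCL = X̄ + 3·M̄R̄/d₂ = 97.1711 + 3 × 0.5800 / 1.128 = 98.7137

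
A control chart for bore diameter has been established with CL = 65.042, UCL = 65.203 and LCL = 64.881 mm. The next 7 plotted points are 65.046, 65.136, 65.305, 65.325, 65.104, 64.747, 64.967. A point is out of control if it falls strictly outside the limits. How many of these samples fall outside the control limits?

3

Compare each point to [64.881, 65.203]: sample 3 = 65.305 > UCL; sample 4 = 65.325 > UCL; sample 6 = 64.747 < LCL.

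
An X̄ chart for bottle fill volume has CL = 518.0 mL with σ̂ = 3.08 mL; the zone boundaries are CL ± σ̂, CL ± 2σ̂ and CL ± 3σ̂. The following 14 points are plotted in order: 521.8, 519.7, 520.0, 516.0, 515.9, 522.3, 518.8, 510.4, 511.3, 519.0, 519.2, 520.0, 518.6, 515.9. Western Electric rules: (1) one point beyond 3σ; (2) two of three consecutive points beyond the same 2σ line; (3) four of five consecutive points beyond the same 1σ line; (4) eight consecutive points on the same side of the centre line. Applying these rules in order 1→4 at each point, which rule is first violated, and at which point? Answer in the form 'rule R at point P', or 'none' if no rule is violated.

rule 2 at point 9

Zone of each point (C = within 1σ̂, B = 1σ̂–2σ̂, A = 2σ̂–3σ̂, * = beyond 3σ̂; sign = side of CL): 1:+B, 2:+C, 3:+C, 4:-C, 5:-C, 6:+B, 7:+C, 8:-A, 9:-A, 10:+C, 11:+C, 12:+C, 13:+C, 14:-C
Rule 2 (two of three consecutive points beyond the same 2σ limit) is satisfied at point 9.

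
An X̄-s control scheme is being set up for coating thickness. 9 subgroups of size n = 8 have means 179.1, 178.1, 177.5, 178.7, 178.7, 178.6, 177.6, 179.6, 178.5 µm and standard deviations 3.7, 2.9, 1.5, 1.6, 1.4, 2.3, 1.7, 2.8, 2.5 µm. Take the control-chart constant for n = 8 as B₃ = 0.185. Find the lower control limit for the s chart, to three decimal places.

s̄ = (3.7 + 2.9 + 1.5 + 1.6 + 1.4 + 2.3 + 1.7 + 2.8 + 2.5) / 9 = 2.2667
LCL_s = B₃·s̄ = 0.185 × 2.2667 = 0.4193

0.419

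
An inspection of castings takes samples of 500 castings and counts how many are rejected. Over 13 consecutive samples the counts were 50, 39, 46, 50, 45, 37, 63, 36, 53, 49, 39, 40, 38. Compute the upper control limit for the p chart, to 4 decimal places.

0.1284

p̄ = Σdᵢ / (k·n) = 585 / (13 × 500) = 0.09000
UCL = p̄ + 3·√(p̄(1−p̄)/n) = 0.09000 + 3 × √(0.09000×0.91000/500) = 0.09000 + 3 × 0.01280 = 0.12840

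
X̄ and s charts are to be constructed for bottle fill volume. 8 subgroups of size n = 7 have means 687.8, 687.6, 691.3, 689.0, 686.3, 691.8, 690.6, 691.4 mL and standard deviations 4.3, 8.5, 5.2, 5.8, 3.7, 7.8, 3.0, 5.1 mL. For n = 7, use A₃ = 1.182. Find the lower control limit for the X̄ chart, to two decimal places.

X̄̄ = (687.8 + 687.6 + 691.3 + 689.0 + 686.3 + 691.8 + 690.6 + 691.4) / 8 = 689.4750
s̄ = (4.3 + 8.5 + 5.2 + 5.8 + 3.7 + 7.8 + 3.0 + 5.1) / 8 = 5.4250
LCL = X̄̄ − A₃·s̄ = 689.4750 − 1.182 × 5.4250 = 683.0627

683.06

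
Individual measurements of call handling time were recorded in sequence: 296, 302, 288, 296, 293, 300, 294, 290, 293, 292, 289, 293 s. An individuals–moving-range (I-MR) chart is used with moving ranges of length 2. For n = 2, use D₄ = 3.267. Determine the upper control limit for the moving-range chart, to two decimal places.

17.52

Moving ranges: 6, 14, 8, 3, 7, 6, 4, 3, 1, 3, 4; M̄R̄ = 59.0000 / 11 = 5.3636
UCL_MR = D₄·M̄R̄ = 3.267 × 5.3636 = 17.5230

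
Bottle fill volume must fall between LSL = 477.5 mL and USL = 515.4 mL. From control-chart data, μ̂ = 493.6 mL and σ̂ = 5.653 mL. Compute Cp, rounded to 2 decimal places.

1.12

Cp = (USL − LSL) / (6σ̂) = (515.4 − 477.5) / (6 × 5.653) = 37.9000 / 33.9180 = 1.1174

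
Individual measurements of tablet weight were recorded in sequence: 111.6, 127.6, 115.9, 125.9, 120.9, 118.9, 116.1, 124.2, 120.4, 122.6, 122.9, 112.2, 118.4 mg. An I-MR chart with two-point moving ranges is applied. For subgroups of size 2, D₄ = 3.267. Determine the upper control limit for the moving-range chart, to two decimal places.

21.45

Moving ranges: 16.0, 11.7, 10.0, 5.0, 2.0, 2.8, 8.1, 3.8, 2.2, 0.3, 10.7, 6.2; M̄R̄ = 78.8000 / 12 = 6.5667
UCL_MR = D₄·M̄R̄ = 3.267 × 6.5667 = 21.4533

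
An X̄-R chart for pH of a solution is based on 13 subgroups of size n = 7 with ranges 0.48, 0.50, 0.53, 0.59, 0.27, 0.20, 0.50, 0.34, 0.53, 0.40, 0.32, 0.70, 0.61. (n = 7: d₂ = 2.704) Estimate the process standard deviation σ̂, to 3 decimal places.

0.170

R̄ = (0.48 + 0.50 + 0.53 + 0.59 + 0.27 + 0.20 + 0.50 + 0.34 + 0.53 + 0.40 + 0.32 + 0.70 + 0.61) / 13 = 0.4592
σ̂ = R̄ / d₂ = 0.4592 / 2.704 = 0.1698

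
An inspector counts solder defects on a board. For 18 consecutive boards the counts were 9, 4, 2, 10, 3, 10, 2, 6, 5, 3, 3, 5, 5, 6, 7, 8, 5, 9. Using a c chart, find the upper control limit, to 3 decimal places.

c̄ = (9 + 4 + 2 + 10 + 3 + 10 + 2 + 6 + 5 + 3 + 3 + 5 + 5 + 6 + 7 + 8 + 5 + 9) / 18 = 102 / 18 = 5.6667
UCL = c̄ + 3√c̄ = 5.6667 + 3 × √5.6667 = 5.6667 + 3 × 2.3805 = 12.8081

12.808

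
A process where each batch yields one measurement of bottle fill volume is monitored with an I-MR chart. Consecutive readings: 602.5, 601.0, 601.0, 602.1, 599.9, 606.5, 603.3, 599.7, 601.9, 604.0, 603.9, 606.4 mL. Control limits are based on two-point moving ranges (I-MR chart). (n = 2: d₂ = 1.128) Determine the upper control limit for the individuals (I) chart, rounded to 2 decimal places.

X̄ = (602.5 + 601.0 + 601.0 + 602.1 + 599.9 + 606.5 + 603.3 + 599.7 + 601.9 + 604.0 + 603.9 + 606.4) / 12 = 602.6833
Moving ranges: 1.5, 0.0, 1.1, 2.2, 6.6, 3.2, 3.6, 2.2, 2.1, 0.1, 2.5; M̄R̄ = 25.1000 / 11 = 2.2818
UCL = X̄ + 3·M̄R̄/d₂ = 602.6833 + 3 × 2.2818 / 1.128 = 608.7520

608.75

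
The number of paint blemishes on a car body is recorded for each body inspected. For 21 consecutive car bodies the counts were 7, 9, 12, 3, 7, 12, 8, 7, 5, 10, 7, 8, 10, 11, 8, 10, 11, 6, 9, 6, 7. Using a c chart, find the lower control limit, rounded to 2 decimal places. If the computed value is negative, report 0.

c̄ = (7 + 9 + 12 + 3 + 7 + 12 + 8 + 7 + 5 + 10 + 7 + 8 + 10 + 11 + 8 + 10 + 11 + 6 + 9 + 6 + 7) / 21 = 173 / 21 = 8.2381
LCL = c̄ − 3√c̄ = 8.2381 − 3 × 2.8702 = -0.3725 → 0 (cannot be negative)

0.00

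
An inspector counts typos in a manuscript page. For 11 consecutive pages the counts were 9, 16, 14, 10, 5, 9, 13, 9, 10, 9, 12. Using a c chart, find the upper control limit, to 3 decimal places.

c̄ = (9 + 16 + 14 + 10 + 5 + 9 + 13 + 9 + 10 + 9 + 12) / 11 = 116 / 11 = 10.5455
UCL = c̄ + 3√c̄ = 10.5455 + 3 × √10.5455 = 10.5455 + 3 × 3.2474 = 20.2876

20.288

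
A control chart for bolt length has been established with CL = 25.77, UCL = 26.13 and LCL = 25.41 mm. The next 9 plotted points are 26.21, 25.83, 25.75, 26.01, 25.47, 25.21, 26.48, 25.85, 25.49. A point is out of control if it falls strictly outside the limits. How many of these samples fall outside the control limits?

3

Compare each point to [25.41, 26.13]: sample 1 = 26.21 > UCL; sample 6 = 25.21 < LCL; sample 7 = 26.48 > UCL.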